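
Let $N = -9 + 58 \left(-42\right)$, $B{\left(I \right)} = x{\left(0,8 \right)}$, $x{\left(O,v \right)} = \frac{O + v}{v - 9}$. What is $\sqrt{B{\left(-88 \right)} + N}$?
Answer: $i \sqrt{2453} \approx 49.528 i$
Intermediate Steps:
$x{\left(O,v \right)} = \frac{O + v}{-9 + v}$
$B{\left(I \right)} = -8$ ($B{\left(I \right)} = \frac{0 + 8}{-9 + 8} = \frac{1}{-1} \cdot 8 = \left(-1\right) 8 = -8$)
$N = -2445$ ($N = -9 - 2436 = -2445$)
$\sqrt{B{\left(-88 \right)} + N} = \sqrt{-8 - 2445} = \sqrt{-2453} = i \sqrt{2453}$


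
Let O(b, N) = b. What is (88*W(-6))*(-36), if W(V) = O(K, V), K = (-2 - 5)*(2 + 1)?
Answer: 66528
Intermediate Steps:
K = -21 (K = -7*3 = -21)
W(V) = -21
(88*W(-6))*(-36) = (88*(-21))*(-36) = -1848*(-36) = 66528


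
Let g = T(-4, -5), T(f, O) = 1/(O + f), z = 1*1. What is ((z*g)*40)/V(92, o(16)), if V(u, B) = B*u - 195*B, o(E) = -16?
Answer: -5/1854 ≈ -0.0026969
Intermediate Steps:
V(u, B) = -195*B + B*u
z = 1
g = -⅑ (g = 1/(-5 - 4) = 1/(-9) = -⅑ ≈ -0.11111)
((z*g)*40)/V(92, o(16)) = ((1*(-⅑))*40)/((-16*(-195 + 92))) = (-⅑*40)/((-16*(-103))) = -40/9/1648 = -40/9*1/1648 = -5/1854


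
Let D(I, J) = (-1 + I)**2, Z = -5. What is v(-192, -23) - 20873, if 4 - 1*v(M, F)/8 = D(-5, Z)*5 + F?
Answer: -22097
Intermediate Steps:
v(M, F) = -1408 - 8*F (v(M, F) = 32 - 8*((-1 - 5)**2*5 + F) = 32 - 8*((-6)**2*5 + F) = 32 - 8*(36*5 + F) = 32 - 8*(180 + F) = 32 + (-1440 - 8*F) = -1408 - 8*F)
v(-192, -23) - 20873 = (-1408 - 8*(-23)) - 20873 = (-1408 + 184) - 20873 = -1224 - 20873 = -22097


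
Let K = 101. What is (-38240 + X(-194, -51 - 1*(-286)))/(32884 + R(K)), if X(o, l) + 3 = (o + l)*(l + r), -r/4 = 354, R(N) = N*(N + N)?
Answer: -14444/8881 ≈ -1.6264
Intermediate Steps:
R(N) = 2*N² (R(N) = N*(2*N) = 2*N²)
r = -1416 (r = -4*354 = -1416)
X(o, l) = -3 + (-1416 + l)*(l + o) (X(o, l) = -3 + (o + l)*(l - 1416) = -3 + (l + o)*(-1416 + l) = -3 + (-1416 + l)*(l + o))
(-38240 + X(-194, -51 - 1*(-286)))/(32884 + R(K)) = (-38240 + (-3 + (-51 - 1*(-286))² - 1416*(-51 - 1*(-286)) - 1416*(-194) + (-51 - 1*(-286))*(-194)))/(32884 + 2*101²) = (-38240 + (-3 + (-51 + 286)² - 1416*(-51 + 286) + 274704 + (-51 + 286)*(-194)))/(32884 + 2*10201) = (-38240 + (-3 + 235² - 1416*235 + 274704 + 235*(-194)))/(32884 + 20402) = (-38240 + (-3 + 55225 - 332760 + 274704 - 45590))/53286 = (-38240 - 48424)*(1/53286) = -86664*1/53286 = -14444/8881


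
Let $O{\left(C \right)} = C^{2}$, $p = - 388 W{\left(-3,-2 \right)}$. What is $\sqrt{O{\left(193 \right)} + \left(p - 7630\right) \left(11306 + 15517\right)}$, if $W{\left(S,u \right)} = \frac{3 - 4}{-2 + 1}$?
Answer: $i \sqrt{215029565} \approx 14664.0 i$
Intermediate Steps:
$W{\left(S,u \right)} = 1$ ($W{\left(S,u \right)} = - \frac{1}{-1} = \left(-1\right) \left(-1\right) = 1$)
$p = -388$ ($p = \left(-388\right) 1 = -388$)
$\sqrt{O{\left(193 \right)} + \left(p - 7630\right) \left(11306 + 15517\right)} = \sqrt{193^{2} + \left(-388 - 7630\right) \left(11306 + 15517\right)} = \sqrt{37249 - 215066814} = \sqrt{-215029565} = i \sqrt{215029565}$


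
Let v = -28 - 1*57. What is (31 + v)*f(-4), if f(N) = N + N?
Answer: 432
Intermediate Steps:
f(N) = 2*N
v = -85 (v = -28 - 57 = -85)
(31 + v)*f(-4) = (31 - 85)*(2*(-4)) = -54*(-8) = 432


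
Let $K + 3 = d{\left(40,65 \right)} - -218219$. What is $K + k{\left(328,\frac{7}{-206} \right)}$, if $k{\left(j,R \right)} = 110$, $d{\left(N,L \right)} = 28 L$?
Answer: $220146$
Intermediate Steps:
$K = 220036$ ($K = -3 + \left(28 \cdot 65 - -218219\right) = -3 + \left(1820 + 218219\right) = -3 + 220039 = 220036$)
$K + k{\left(328,\frac{7}{-206} \right)} = 220036 + 110 = 220146$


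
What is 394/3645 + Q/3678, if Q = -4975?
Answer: -5561581/4468770 ≈ -1.2445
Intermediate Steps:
394/3645 + Q/3678 = 394/3645 - 4975/3678 = -5561581/4468770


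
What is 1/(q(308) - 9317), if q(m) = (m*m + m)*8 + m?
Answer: 1/752367 ≈ 1.3291e-6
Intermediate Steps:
q(m) = 8*m² + 9*m (q(m) = (m² + m)*8 + m = (m + m²)*8 + m = (8*m + 8*m²) + m = 8*m² + 9*m)
1/(q(308) - 9317) = 1/(308*(9 + 8*308) - 9317) = 1/(308*(9 + 2464) - 9317) = 1/(308*2473 - 9317) = 1/(761684 - 9317) = 1/752367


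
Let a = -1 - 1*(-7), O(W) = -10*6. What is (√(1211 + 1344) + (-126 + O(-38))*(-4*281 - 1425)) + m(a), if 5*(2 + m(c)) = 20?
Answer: 474116 + √2555 ≈ 4.7417e+5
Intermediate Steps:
O(W) = -60
a = 6 (a = -1 + 7 = 6)
m(c) = 2 (m(c) = -2 + (⅕)*20 = -2 + 4 = 2)
(√(1211 + 1344) + (-126 + O(-38))*(-4*281 - 1425)) + m(a) = (√(1211 + 1344) + (-126 - 60)*(-4*281 - 1425)) + 2 = (√2555 - 186*(-1124 - 1425)) + 2 = (√2555 - 186*(-2549)) + 2 = (√2555 + 474114) + 2 = (474114 + √2555) + 2 = 474116 + √2555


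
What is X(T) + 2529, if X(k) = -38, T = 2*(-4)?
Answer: 2491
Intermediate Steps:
T = -8
X(T) + 2529 = -38 + 2529 = 2491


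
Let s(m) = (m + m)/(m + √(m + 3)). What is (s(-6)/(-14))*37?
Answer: -444/91 - 74*I*√3/91 ≈ -4.8791 - 1.4085*I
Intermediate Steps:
s(m) = 2*m/(m + √(3 + m)) (s(m) = (2*m)/(m + √(3 + m)) = 2*m/(m + √(3 + m)))
(s(-6)/(-14))*37 = ((2*(-6)/(-6 + √(3 - 6)))/(-14))*37 = -(-6)/(7*(-6 + √(-3)))*37 = -(-6)/(7*(-6 + I*√3))*37 = (6/(7*(-6 + I*√3)))*37 = 222/(7*(-6 + I*√3))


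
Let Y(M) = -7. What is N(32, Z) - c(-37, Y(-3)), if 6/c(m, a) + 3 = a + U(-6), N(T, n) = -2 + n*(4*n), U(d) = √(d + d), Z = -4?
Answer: 1751/28 + 3*I*√3/28 ≈ 62.536 + 0.18558*I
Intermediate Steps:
U(d) = √2*√d (U(d) = √(2*d) = √2*√d)
N(T, n) = -2 + 4*n²
c(m, a) = 6/(-3 + a + 2*I*√3) (c(m, a) = 6/(-3 + (a + √2*√(-6))) = 6/(-3 + (a + √2*(I*√6))) = 6/(-3 + (a + 2*I*√3)) = 6/(-3 + a + 2*I*√3))
N(32, Z) - c(-37, Y(-3)) = (-2 + 4*(-4)²) - 6/(-3 - 7 + 2*I*√3) = (-2 + 4*16) - 6/(-10 + 2*I*√3) = (-2 + 64) - 6/(-10 + 2*I*√3) = 62 - 6/(-10 + 2*I*√3)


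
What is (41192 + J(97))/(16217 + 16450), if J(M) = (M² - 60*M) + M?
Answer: 44878/32667 ≈ 1.3738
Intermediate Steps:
J(M) = M² - 59*M
(41192 + J(97))/(16217 + 16450) = (41192 + 97*(-59 + 97))/(16217 + 16450) = (41192 + 97*38)/32667 = (41192 + 3686)*(1/32667) = 44878*(1/32667) = 44878/32667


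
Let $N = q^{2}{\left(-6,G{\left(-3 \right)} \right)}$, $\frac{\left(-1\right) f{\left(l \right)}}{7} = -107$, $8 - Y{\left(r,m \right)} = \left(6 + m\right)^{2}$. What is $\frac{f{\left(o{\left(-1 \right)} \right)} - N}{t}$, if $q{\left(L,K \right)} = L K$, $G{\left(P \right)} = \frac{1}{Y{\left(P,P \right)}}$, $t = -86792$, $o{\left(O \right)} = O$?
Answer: $- \frac{713}{86792} \approx -0.008215$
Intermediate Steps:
$Y{\left(r,m \right)} = 8 - \left(6 + m\right)^{2}$
$f{\left(l \right)} = 749$ ($f{\left(l \right)} = \left(-7\right) \left(-107\right) = 749$)
$G{\left(P \right)} = \frac{1}{8 - \left(6 + P\right)^{2}}$
$q{\left(L,K \right)} = K L$
$N = 36$ ($N = \left(- \frac{1}{-8 + \left(6 - 3\right)^{2}} \left(-6\right)\right)^{2} = \left(- \frac{1}{-8 + 3^{2}} \left(-6\right)\right)^{2} = \left(- \frac{1}{-8 + 9} \left(-6\right)\right)^{2} = \left(- 1^{-1} \left(-6\right)\right)^{2} = \left(\left(-1\right) 1 \left(-6\right)\right)^{2} = \left(\left(-1\right) \left(-6\right)\right)^{2} = 6^{2} = 36$)
$\frac{f{\left(o{\left(-1 \right)} \right)} - N}{t} = \frac{749 - 36}{-86792} = \left(749 - 36\right) \left(- \frac{1}{86792}\right) = 713 \left(- \frac{1}{86792}\right) = - \frac{713}{86792}$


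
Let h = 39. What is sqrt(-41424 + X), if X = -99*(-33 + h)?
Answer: I*sqrt(42018) ≈ 204.98*I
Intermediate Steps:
X = -594 (X = -99*(-33 + 39) = -99*6 = -594)
sqrt(-41424 + X) = sqrt(-41424 - 594) = sqrt(-42018) = I*sqrt(42018)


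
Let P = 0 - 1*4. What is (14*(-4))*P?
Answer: 224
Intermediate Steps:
P = -4 (P = 0 - 4 = -4)
(14*(-4))*P = (14*(-4))*(-4) = -56*(-4) = 224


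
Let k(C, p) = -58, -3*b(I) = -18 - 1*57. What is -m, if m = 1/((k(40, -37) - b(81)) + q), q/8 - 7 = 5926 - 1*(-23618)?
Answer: -1/236325 ≈ -4.2315e-6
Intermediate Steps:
b(I) = 25 (b(I) = -(-18 - 1*57)/3 = -(-18 - 57)/3 = -⅓*(-75) = 25)
q = 236408 (q = 56 + 8*(5926 - 1*(-23618)) = 56 + 8*(5926 + 23618) = 56 + 8*29544 = 56 + 236352 = 236408)
m = 1/236325 (m = 1/((-58 - 1*25) + 236408) = 1/((-58 - 25) + 236408) = 1/(-83 + 236408) = 1/236325 ≈ 4.2315e-6)
-m = -1*1/236325 = -1/236325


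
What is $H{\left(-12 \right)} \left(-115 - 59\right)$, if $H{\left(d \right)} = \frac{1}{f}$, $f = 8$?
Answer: $- \frac{87}{4} \approx -21.75$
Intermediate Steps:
$H{\left(d \right)} = \frac{1}{8}$
$H{\left(-12 \right)} \left(-115 - 59\right) = \frac{-115 - 59}{8} = \frac{1}{8} \left(-174\right) = - \frac{87}{4}$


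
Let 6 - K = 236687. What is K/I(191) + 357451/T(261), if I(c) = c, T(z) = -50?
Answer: -80107191/9550 ≈ -8388.2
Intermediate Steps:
K = -236681 (K = 6 - 1*236687 = 6 - 236687 = -236681)
K/I(191) + 357451/T(261) = -236681/191 + 357451/(-50) = -236681*1/191 + 357451*(-1/50) = -236681/191 - 357451/50 = -80107191/9550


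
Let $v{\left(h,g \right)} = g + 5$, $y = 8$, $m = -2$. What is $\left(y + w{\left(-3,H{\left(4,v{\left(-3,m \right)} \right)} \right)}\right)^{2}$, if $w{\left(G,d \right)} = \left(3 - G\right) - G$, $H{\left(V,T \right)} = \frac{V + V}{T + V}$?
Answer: $289$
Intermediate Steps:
$v{\left(h,g \right)} = 5 + g$
$H{\left(V,T \right)} = \frac{2 V}{T + V}$
$w{\left(G,d \right)} = 3 - 2 G$
$\left(y + w{\left(-3,H{\left(4,v{\left(-3,m \right)} \right)} \right)}\right)^{2} = \left(8 + \left(3 - -6\right)\right)^{2} = \left(8 + \left(3 + 6\right)\right)^{2} = \left(8 + 9\right)^{2} = 17^{2} = 289$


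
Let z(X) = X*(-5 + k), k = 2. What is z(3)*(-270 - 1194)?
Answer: 13176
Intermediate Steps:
z(X) = -3*X (z(X) = X*(-5 + 2) = X*(-3) = -3*X)
z(3)*(-270 - 1194) = (-3*3)*(-270 - 1194) = -9*(-1464) = 13176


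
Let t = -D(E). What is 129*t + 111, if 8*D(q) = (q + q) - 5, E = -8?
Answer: 3597/8 ≈ 449.63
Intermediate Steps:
D(q) = -5/8 + q/4 (D(q) = ((q + q) - 5)/8 = (2*q - 5)/8 = (-5 + 2*q)/8 = -5/8 + q/4)
t = 21/8 (t = -(-5/8 + (1/4)*(-8)) = -(-5/8 - 2) = -1*(-21/8) = 21/8 ≈ 2.6250)
129*t + 111 = 129*(21/8) + 111 = 2709/8 + 111 = 3597/8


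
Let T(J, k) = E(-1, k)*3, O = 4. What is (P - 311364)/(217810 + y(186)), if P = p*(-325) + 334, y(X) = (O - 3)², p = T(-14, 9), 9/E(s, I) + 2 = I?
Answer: -2185985/1524677 ≈ -1.4337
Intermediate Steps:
E(s, I) = 9/(-2 + I)
T(J, k) = 27/(-2 + k) (T(J, k) = (9/(-2 + k))*3 = 27/(-2 + k))
p = 27/7 (p = 27/(-2 + 9) = 27/7 ≈ 3.8571)
y(X) = 1 (y(X) = (4 - 3)² = 1² = 1)
P = -6437/7 (P = (27/7)*(-325) + 334 = -8775/7 + 334 = -6437/7 ≈ -919.57)
(P - 311364)/(217810 + y(186)) = (-6437/7 - 311364)/(217810 + 1) = -2185985/7/217811 = -2185985/7*1/217811 = -2185985/1524677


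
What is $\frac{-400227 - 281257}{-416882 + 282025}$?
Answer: $\frac{681484}{134857} \approx 5.0534$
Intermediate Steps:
$\frac{-400227 - 281257}{-416882 + 282025} = - \frac{681484}{-134857} = \left(-681484\right) \left(- \frac{1}{134857}\right) = \frac{681484}{134857}$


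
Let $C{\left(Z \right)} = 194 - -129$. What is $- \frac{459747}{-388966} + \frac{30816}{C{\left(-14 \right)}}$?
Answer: $\frac{12134874537}{125636018} \approx 96.588$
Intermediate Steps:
$C{\left(Z \right)} = 323$ ($C{\left(Z \right)} = 194 + 129 = 323$)
$- \frac{459747}{-388966} + \frac{30816}{C{\left(-14 \right)}} = - \frac{459747}{-388966} + \frac{30816}{323} = \left(-459747\right) \left(- \frac{1}{388966}\right) + 30816 \cdot \frac{1}{323} = \frac{459747}{388966} + \frac{30816}{323} = \frac{12134874537}{125636018}$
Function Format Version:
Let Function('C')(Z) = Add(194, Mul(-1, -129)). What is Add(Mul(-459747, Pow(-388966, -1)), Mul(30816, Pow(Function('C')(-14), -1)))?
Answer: Rational(12134874537, 125636018) ≈ 96.588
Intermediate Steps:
Function('C')(Z) = 323 (Function('C')(Z) = Add(194, 129) = 323)
Add(Mul(-459747, Pow(-388966, -1)), Mul(30816, Pow(Function('C')(-14), -1))) = Add(Mul(-459747, Pow(-388966, -1)), Mul(30816, Pow(323, -1))) = Add(Mul(-459747, Rational(-1, 388966)), Mul(30816, Rational(1, 323))) = Add(Rational(459747, 388966), Rational(30816, 323)) = Rational(12134874537, 125636018)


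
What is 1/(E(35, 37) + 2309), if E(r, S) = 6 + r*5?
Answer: 1/2490 ≈ 0.00040161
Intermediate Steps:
E(r, S) = 6 + 5*r
1/(E(35, 37) + 2309) = 1/((6 + 5*35) + 2309) = 1/((6 + 175) + 2309) = 1/(181 + 2309) = 1/2490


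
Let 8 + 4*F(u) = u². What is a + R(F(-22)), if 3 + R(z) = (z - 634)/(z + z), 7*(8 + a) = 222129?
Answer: 7549253/238 ≈ 31720.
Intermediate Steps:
a = 222073/7 (a = -8 + (⅐)*222129 = -8 + 222129/7 = 222073/7 ≈ 31725.)
F(u) = -2 + u²/4
R(z) = -3 + (-634 + z)/(2*z) (R(z) = -3 + (z - 634)/(z + z) = -3 + (-634 + z)/((2*z)) = -3 + (-634 + z)*(1/(2*z)) = -3 + (-634 + z)/(2*z))
a + R(F(-22)) = 222073/7 + (-5/2 - 317/(-2 + (¼)*(-22)²)) = 222073/7 + (-5/2 - 317/(-2 + (¼)*484)) = 222073/7 + (-5/2 - 317/(-2 + 121)) = 222073/7 + (-5/2 - 317/119) = 222073/7 - 1229/238 = 7549253/238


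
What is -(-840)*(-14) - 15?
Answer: -11775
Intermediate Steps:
-(-840)*(-14) - 15 = -120*98 - 15 = -11760 - 15 = -11775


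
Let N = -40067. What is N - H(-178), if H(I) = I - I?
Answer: -40067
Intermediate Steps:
H(I) = 0
N - H(-178) = -40067 - 1*0 = -40067 + 0 = -40067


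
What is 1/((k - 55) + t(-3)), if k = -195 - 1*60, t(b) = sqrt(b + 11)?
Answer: -155/48046 - sqrt(2)/48046 ≈ -0.0032555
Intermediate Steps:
t(b) = sqrt(11 + b)
k = -255 (k = -195 - 60 = -255)
1/((k - 55) + t(-3)) = 1/((-255 - 55) + sqrt(11 - 3)) = 1/(-310 + sqrt(8)) = 1/(-310 + 2*sqrt(2))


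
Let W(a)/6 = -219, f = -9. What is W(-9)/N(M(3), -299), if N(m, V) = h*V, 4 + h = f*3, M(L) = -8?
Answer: -1314/9269 ≈ -0.14176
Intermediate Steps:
W(a) = -1314 (W(a) = 6*(-219) = -1314)
h = -31 (h = -4 - 9*3 = -4 - 27 = -31)
N(m, V) = -31*V
W(-9)/N(M(3), -299) = -1314/((-31*(-299))) = -1314/9269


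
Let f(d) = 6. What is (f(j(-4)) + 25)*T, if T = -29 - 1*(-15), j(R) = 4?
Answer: -434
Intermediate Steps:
T = -14 (T = -29 + 15 = -14)
(f(j(-4)) + 25)*T = (6 + 25)*(-14) = 31*(-14) = -434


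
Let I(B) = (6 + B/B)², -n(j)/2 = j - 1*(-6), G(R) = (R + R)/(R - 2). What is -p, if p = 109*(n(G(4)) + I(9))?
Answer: -3161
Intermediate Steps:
G(R) = 2*R/(-2 + R) (G(R) = (2*R)/(-2 + R) = 2*R/(-2 + R))
n(j) = -12 - 2*j (n(j) = -2*(j - 1*(-6)) = -2*(j + 6) = -2*(6 + j) = -12 - 2*j)
I(B) = 49 (I(B) = (6 + 1)² = 7² = 49)
p = 3161 (p = 109*((-12 - 4*4/(-2 + 4)) + 49) = 109*((-12 - 4*4/2) + 49) = 109*((-12 - 2*4) + 49) = 109*((-12 - 8) + 49) = 109*(-20 + 49) = 109*29 = 3161)
-p = -1*3161 = -3161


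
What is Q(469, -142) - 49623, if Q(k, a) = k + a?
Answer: -49296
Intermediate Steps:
Q(k, a) = a + k
Q(469, -142) - 49623 = (-142 + 469) - 49623 = 327 - 49623 = -49296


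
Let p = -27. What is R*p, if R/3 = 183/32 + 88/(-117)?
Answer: -167355/416 ≈ -402.30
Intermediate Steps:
R = 18595/1248 (R = 3*(183/32 + 88/(-117)) = 3*(183*(1/32) + 88*(-1/117)) = 3*(183/32 - 88/117) = 3*(18595/3744) = 18595/1248 ≈ 14.900)
R*p = (18595/1248)*(-27) = -167355/416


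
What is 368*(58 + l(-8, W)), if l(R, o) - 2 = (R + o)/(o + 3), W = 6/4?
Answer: 193936/9 ≈ 21548.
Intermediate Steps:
W = 3/2 (W = 6*(¼) = 3/2 ≈ 1.5000)
l(R, o) = 2 + (R + o)/(3 + o) (l(R, o) = 2 + (R + o)/(o + 3) = 2 + (R + o)/(3 + o))
368*(58 + l(-8, W)) = 368*(58 + (6 - 8 + 3*(3/2))/(3 + 3/2)) = 368*(58 + (6 - 8 + 9/2)/(9/2)) = 368*(58 + (2/9)*(5/2)) = 368*(58 + 5/9) = 368*(527/9) = 193936/9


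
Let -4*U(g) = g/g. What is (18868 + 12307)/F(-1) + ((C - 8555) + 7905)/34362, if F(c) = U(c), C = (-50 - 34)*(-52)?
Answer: -2142468841/17181 ≈ -1.2470e+5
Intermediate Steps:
U(g) = -¼ (U(g) = -g/(4*g) = -¼*1 = -¼)
C = 4368 (C = -84*(-52) = 4368)
F(c) = -¼
(18868 + 12307)/F(-1) + ((C - 8555) + 7905)/34362 = (18868 + 12307)/(-¼) + ((4368 - 8555) + 7905)/34362 = 31175*(-4) + (-4187 + 7905)*(1/34362) = -124700 + 3718*(1/34362) = -124700 + 1859/17181 = -2142468841/17181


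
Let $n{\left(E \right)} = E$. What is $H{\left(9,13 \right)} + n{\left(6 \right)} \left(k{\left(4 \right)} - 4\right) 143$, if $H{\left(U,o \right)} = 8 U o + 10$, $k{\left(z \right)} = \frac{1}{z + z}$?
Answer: $- \frac{9515}{4} \approx -2378.8$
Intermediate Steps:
$k{\left(z \right)} = \frac{1}{2 z}$
$H{\left(U,o \right)} = 10 + 8 U o$ ($H{\left(U,o \right)} = 8 U o + 10 = 10 + 8 U o$)
$H{\left(9,13 \right)} + n{\left(6 \right)} \left(k{\left(4 \right)} - 4\right) 143 = \left(10 + 8 \cdot 9 \cdot 13\right) + 6 \left(\frac{1}{2 \cdot 4} - 4\right) 143 = \left(10 + 936\right) + 6 \left(\frac{1}{2} \cdot \frac{1}{4} - 4\right) 143 = 946 + 6 \left(\frac{1}{8} - 4\right) 143 = 946 + 6 \left(- \frac{31}{8}\right) 143 = 946 - \frac{13299}{4} = - \frac{9515}{4}$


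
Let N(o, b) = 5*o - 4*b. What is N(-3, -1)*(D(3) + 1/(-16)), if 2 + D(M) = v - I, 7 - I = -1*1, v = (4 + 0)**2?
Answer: -1045/16 ≈ -65.313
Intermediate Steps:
v = 16 (v = 4**2 = 16)
I = 8 (I = 7 - (-1) = 7 - 1*(-1) = 7 + 1 = 8)
D(M) = 6 (D(M) = -2 + (16 - 1*8) = -2 + (16 - 8) = -2 + 8 = 6)
N(o, b) = -4*b + 5*o
N(-3, -1)*(D(3) + 1/(-16)) = (-4*(-1) + 5*(-3))*(6 + 1/(-16)) = (4 - 15)*(6 - 1/16) = -11*95/16 = -1045/16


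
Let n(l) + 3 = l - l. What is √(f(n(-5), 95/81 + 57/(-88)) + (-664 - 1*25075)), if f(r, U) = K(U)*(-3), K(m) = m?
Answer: I*√4036534062/396 ≈ 160.44*I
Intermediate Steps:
n(l) = -3 (n(l) = -3 + (l - l) = -3 + 0 = -3)
f(r, U) = -3*U (f(r, U) = U*(-3) = -3*U)
√(f(n(-5), 95/81 + 57/(-88)) + (-664 - 1*25075)) = √(-3*(95/81 + 57/(-88)) + (-664 - 1*25075)) = √(-3*(95*(1/81) + 57*(-1/88)) + (-664 - 25075)) = √(-3*(95/81 - 57/88) - 25739) = √(-3*3743/7128 - 25739) = √(-3743/2376 - 25739) = √(-61159607/2376) = I*√4036534062/396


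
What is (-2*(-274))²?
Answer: 300304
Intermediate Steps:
(-2*(-274))² = 548² = 300304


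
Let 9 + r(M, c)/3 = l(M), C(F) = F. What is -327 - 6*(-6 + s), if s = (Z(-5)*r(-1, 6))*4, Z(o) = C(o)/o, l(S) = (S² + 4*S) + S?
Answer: 645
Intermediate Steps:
l(S) = S² + 5*S
r(M, c) = -27 + 3*M*(5 + M) (r(M, c) = -27 + 3*(M*(5 + M)) = -27 + 3*M*(5 + M))
Z(o) = 1 (Z(o) = o/o = 1)
s = -156 (s = (1*(-27 + 3*(-1)*(5 - 1)))*4 = (1*(-27 + 3*(-1)*4))*4 = (1*(-27 - 12))*4 = (1*(-39))*4 = -39*4 = -156)
-327 - 6*(-6 + s) = -327 - 6*(-6 - 156) = -327 - 6*(-162) = -327 - 1*(-972) = -327 + 972 = 645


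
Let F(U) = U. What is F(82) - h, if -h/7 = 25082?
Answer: 175656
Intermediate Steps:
h = -175574 (h = -7*25082 = -175574)
F(82) - h = 82 - 1*(-175574) = 82 + 175574 = 175656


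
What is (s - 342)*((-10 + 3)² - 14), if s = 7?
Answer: -11725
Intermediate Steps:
(s - 342)*((-10 + 3)² - 14) = (7 - 342)*((-10 + 3)² - 14) = -335*((-7)² - 14) = -335*(49 - 14) = -335*35 = -11725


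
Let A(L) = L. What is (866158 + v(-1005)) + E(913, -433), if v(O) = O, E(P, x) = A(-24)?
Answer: 865129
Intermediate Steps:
E(P, x) = -24
(866158 + v(-1005)) + E(913, -433) = (866158 - 1005) - 24 = 865153 - 24 = 865129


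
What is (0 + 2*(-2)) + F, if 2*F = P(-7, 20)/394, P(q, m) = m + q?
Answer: -3139/788 ≈ -3.9835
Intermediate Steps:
F = 13/788 (F = ((20 - 7)/394)/2 = (13*(1/394))/2 = (½)*(13/394) = 13/788 ≈ 0.016497)
(0 + 2*(-2)) + F = (0 + 2*(-2)) + 13/788 = (0 - 4) + 13/788 = -4 + 13/788 = -3139/788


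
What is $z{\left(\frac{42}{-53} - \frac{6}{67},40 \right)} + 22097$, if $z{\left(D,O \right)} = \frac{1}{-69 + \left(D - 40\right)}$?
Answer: $\frac{8622046976}{390191} \approx 22097.0$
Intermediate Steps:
$z{\left(D,O \right)} = \frac{1}{-109 + D}$ ($z{\left(D,O \right)} = \frac{1}{-69 + \left(-40 + D\right)} = \frac{1}{-109 + D}$)
$z{\left(\frac{42}{-53} - \frac{6}{67},40 \right)} + 22097 = \frac{1}{-109 + \left(\frac{42}{-53} - \frac{6}{67}\right)} + 22097 = \frac{1}{-109 + \left(42 \left(- \frac{1}{53}\right) - \frac{6}{67}\right)} + 22097 = \frac{1}{-109 - \frac{3132}{3551}} + 22097 = \frac{1}{- \frac{390191}{3551}} + 22097 = - \frac{3551}{390191} + 22097 = \frac{8622046976}{390191}$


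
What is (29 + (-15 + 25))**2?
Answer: 1521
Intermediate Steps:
(29 + (-15 + 25))**2 = (29 + 10)**2 = 39**2 = 1521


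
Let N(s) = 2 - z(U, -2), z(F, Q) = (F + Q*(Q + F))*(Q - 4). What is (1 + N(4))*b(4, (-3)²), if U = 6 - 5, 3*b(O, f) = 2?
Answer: 14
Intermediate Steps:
b(O, f) = ⅔ (b(O, f) = (⅓)*2 = ⅔)
U = 1
z(F, Q) = (-4 + Q)*(F + Q*(F + Q)) (z(F, Q) = (F + Q*(F + Q))*(-4 + Q) = (-4 + Q)*(F + Q*(F + Q)))
N(s) = 20 (N(s) = 2 - ((-2)³ - 4*1 - 4*(-2)² + 1*(-2)² - 3*1*(-2)) = 2 - (-8 - 4 - 4*4 + 1*4 + 6) = 2 - (-8 - 4 - 16 + 4 + 6) = 2 - 1*(-18) = 2 + 18 = 20)
(1 + N(4))*b(4, (-3)²) = (1 + 20)*(⅔) = 21*(⅔) = 14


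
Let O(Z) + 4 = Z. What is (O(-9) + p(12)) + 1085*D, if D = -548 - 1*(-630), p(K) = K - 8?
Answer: 88961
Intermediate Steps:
O(Z) = -4 + Z
p(K) = -8 + K
D = 82 (D = -548 + 630 = 82)
(O(-9) + p(12)) + 1085*D = ((-4 - 9) + (-8 + 12)) + 1085*82 = (-13 + 4) + 88970 = -9 + 88970 = 88961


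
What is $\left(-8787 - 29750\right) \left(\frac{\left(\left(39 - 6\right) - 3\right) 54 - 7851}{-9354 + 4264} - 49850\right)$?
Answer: $\frac{9778003376453}{5090} \approx 1.921 \cdot 10^{9}$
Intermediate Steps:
$\left(-8787 - 29750\right) \left(\frac{\left(\left(39 - 6\right) - 3\right) 54 - 7851}{-9354 + 4264} - 49850\right) = - 38537 \left(\frac{\left(\left(39 - 6\right) - 3\right) 54 - 7851}{-5090} - 49850\right) = - 38537 \left(\left(\left(33 - 3\right) 54 - 7851\right) \left(- \frac{1}{5090}\right) - 49850\right) = - 38537 \left(\left(30 \cdot 54 - 7851\right) \left(- \frac{1}{5090}\right) - 49850\right) = - 38537 \left(\left(1620 - 7851\right) \left(- \frac{1}{5090}\right) - 49850\right) = - 38537 \left(\left(-6231\right) \left(- \frac{1}{5090}\right) - 49850\right) = - 38537 \left(\frac{6231}{5090} - 49850\right) = \left(-38537\right) \left(- \frac{253730269}{5090}\right) = \frac{9778003376453}{5090}$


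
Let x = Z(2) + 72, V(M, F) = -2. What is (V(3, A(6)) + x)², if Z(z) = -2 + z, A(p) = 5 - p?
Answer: 4900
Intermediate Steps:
x = 72 (x = (-2 + 2) + 72 = 0 + 72 = 72)
(V(3, A(6)) + x)² = (-2 + 72)² = 70² = 4900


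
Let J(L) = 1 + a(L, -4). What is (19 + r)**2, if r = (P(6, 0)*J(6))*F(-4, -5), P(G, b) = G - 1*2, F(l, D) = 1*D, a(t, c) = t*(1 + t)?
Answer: 707281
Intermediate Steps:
J(L) = 1 + L*(1 + L)
F(l, D) = D
P(G, b) = -2 + G (P(G, b) = G - 2 = -2 + G)
r = -860 (r = ((-2 + 6)*(1 + 6*(1 + 6)))*(-5) = (4*(1 + 6*7))*(-5) = (4*(1 + 42))*(-5) = (4*43)*(-5) = 172*(-5) = -860)
(19 + r)**2 = (19 - 860)**2 = (-841)**2 = 707281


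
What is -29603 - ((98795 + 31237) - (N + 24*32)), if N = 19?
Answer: -158848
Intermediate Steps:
-29603 - ((98795 + 31237) - (N + 24*32)) = -29603 - ((98795 + 31237) - (19 + 24*32)) = -29603 - (130032 - (19 + 768)) = -29603 - (130032 - 1*787) = -29603 - (130032 - 787) = -29603 - 1*129245 = -29603 - 129245 = -158848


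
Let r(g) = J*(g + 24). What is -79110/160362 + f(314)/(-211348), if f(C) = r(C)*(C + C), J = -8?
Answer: 3549901337/470724833 ≈ 7.5414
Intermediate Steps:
r(g) = -192 - 8*g (r(g) = -8*(g + 24) = -8*(24 + g) = -192 - 8*g)
f(C) = 2*C*(-192 - 8*C) (f(C) = (-192 - 8*C)*(C + C) = (-192 - 8*C)*(2*C) = 2*C*(-192 - 8*C))
-79110/160362 + f(314)/(-211348) = -79110/160362 + (16*314*(-24 - 1*314))/(-211348) = -79110*1/160362 + (16*314*(-24 - 314))*(-1/211348) = -4395/8909 + (16*314*(-338))*(-1/211348) = -4395/8909 - 1698112*(-1/211348) = -4395/8909 + 424528/52837 = 3549901337/470724833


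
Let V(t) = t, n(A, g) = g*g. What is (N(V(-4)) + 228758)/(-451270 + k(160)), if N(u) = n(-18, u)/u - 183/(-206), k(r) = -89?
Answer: -47123507/92979954 ≈ -0.50681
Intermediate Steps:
n(A, g) = g**2
N(u) = 183/206 + u (N(u) = u**2/u - 183/(-206) = u - 183*(-1/206) = u + 183/206 = 183/206 + u)
(N(V(-4)) + 228758)/(-451270 + k(160)) = ((183/206 - 4) + 228758)/(-451270 - 89) = (-641/206 + 228758)/(-451359) = (47123507/206)*(-1/451359) = -47123507/92979954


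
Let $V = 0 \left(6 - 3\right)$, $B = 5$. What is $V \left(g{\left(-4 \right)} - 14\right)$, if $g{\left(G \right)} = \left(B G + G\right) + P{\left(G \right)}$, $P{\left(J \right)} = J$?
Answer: $0$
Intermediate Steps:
$V = 0$ ($V = 0 \cdot 3 = 0$)
$g{\left(G \right)} = 7 G$ ($g{\left(G \right)} = \left(5 G + G\right) + G = 6 G + G = 7 G$)
$V \left(g{\left(-4 \right)} - 14\right) = 0 \left(7 \left(-4\right) - 14\right) = 0 \left(-28 - 14\right) = 0 \left(-42\right) = 0$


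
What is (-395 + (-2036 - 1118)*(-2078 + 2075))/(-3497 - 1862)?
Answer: -9067/5359 ≈ -1.6919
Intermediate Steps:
(-395 + (-2036 - 1118)*(-2078 + 2075))/(-3497 - 1862) = (-395 - 3154*(-3))/(-5359) = (-395 + 9462)*(-1/5359) = 9067*(-1/5359) = -9067/5359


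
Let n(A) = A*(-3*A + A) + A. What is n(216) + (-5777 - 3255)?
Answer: -102128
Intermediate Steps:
n(A) = A - 2*A² (n(A) = A*(-2*A) + A = -2*A² + A = A - 2*A²)
n(216) + (-5777 - 3255) = 216*(1 - 2*216) + (-5777 - 3255) = 216*(1 - 432) - 9032 = 216*(-431) - 9032 = -93096 - 9032 = -102128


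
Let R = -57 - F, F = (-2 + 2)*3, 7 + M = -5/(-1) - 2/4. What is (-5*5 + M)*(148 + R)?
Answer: -5005/2 ≈ -2502.5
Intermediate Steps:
M = -5/2 (M = -7 + (-5/(-1) - 2/4) = -7 + (-5*(-1) - 2*¼) = -7 + (5 - ½) = -7 + 9/2 = -5/2 ≈ -2.5000)
F = 0 (F = 0*3 = 0)
R = -57 (R = -57 - 1*0 = -57 + 0 = -57)
(-5*5 + M)*(148 + R) = (-5*5 - 5/2)*(148 - 57) = (-25 - 5/2)*91 = -55/2*91 = -5005/2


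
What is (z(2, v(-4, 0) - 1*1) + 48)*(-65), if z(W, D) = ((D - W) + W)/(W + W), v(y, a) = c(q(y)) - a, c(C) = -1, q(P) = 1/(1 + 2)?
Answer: -6175/2 ≈ -3087.5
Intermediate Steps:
q(P) = 1/3
v(y, a) = -1 - a
z(W, D) = D/(2*W) (z(W, D) = D/((2*W)) = D*(1/(2*W)) = D/(2*W))
(z(2, v(-4, 0) - 1*1) + 48)*(-65) = ((1/2)*((-1 - 1*0) - 1*1)/2 + 48)*(-65) = ((1/2)*((-1 + 0) - 1)*(1/2) + 48)*(-65) = ((1/2)*(-1 - 1)*(1/2) + 48)*(-65) = ((1/2)*(-2)*(1/2) + 48)*(-65) = (-1/2 + 48)*(-65) = (95/2)*(-65) = -6175/2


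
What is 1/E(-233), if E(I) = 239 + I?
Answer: ⅙ ≈ 0.16667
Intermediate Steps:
1/E(-233) = 1/(239 - 233) = 1/6 = ⅙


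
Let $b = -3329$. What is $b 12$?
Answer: $-39948$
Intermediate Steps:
$b 12 = \left(-3329\right) 12 = -39948$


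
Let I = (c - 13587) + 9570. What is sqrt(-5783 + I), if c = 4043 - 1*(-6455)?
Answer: sqrt(698) ≈ 26.420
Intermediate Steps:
c = 10498 (c = 4043 + 6455 = 10498)
I = 6481 (I = (10498 - 13587) + 9570 = -3089 + 9570 = 6481)
sqrt(-5783 + I) = sqrt(-5783 + 6481) = sqrt(698)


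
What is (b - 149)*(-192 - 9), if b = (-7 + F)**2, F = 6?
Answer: 29748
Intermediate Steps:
b = 1 (b = (-7 + 6)**2 = (-1)**2 = 1)
(b - 149)*(-192 - 9) = (1 - 149)*(-192 - 9) = -148*(-201) = 29748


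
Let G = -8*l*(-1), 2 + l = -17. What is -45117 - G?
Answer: -44965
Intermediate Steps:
l = -19 (l = -2 - 17 = -19)
G = -152 (G = -8*(-19)*(-1) = 152*(-1) = -152)
-45117 - G = -45117 - 1*(-152) = -45117 + 152 = -44965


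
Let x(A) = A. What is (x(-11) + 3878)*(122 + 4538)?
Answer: 18020220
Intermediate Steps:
(x(-11) + 3878)*(122 + 4538) = (-11 + 3878)*(122 + 4538) = 3867*4660 = 18020220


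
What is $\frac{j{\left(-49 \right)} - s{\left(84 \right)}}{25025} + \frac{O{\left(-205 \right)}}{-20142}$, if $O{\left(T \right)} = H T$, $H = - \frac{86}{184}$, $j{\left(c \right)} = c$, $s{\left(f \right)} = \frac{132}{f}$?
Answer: $- \frac{2200152281}{324610486200} \approx -0.0067778$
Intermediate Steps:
$H = - \frac{43}{92}$ ($H = \left(-86\right) \frac{1}{184} = - \frac{43}{92} \approx -0.46739$)
$O{\left(T \right)} = - \frac{43 T}{92}$
$\frac{j{\left(-49 \right)} - s{\left(84 \right)}}{25025} + \frac{O{\left(-205 \right)}}{-20142} = \frac{-49 - \frac{132}{84}}{25025} + \frac{\left(- \frac{43}{92}\right) \left(-205\right)}{-20142} = \left(-49 - 132 \cdot \frac{1}{84}\right) \frac{1}{25025} + \frac{8815}{92} \left(- \frac{1}{20142}\right) = \left(-49 - \frac{11}{7}\right) \frac{1}{25025} - \frac{8815}{1853064} = \left(- \frac{354}{7}\right) \frac{1}{25025} - \frac{8815}{1853064} = - \frac{354}{175175} - \frac{8815}{1853064} = - \frac{2200152281}{324610486200}$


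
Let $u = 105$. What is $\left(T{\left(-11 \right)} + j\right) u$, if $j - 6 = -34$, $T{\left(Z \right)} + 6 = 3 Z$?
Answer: $-7035$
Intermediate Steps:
$T{\left(Z \right)} = -6 + 3 Z$
$j = -28$ ($j = 6 - 34 = -28$)
$\left(T{\left(-11 \right)} + j\right) u = \left(\left(-6 + 3 \left(-11\right)\right) - 28\right) 105 = \left(\left(-6 - 33\right) - 28\right) 105 = \left(-39 - 28\right) 105 = \left(-67\right) 105 = -7035$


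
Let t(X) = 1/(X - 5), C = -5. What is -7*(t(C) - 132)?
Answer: 9247/10 ≈ 924.70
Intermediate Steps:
t(X) = 1/(-5 + X)
-7*(t(C) - 132) = -7*(1/(-5 - 5) - 132) = -7*(1/(-10) - 132) = -7*(-1/10 - 132) = -7*(-1321/10) = 9247/10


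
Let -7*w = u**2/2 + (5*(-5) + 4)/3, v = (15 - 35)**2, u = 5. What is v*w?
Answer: -2200/7 ≈ -314.29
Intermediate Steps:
v = 400 (v = (-20)**2 = 400)
w = -11/14 (w = -(5**2/2 + (5*(-5) + 4)/3)/7 = -(25*(1/2) + (-25 + 4)*(1/3))/7 = -(25/2 - 21*1/3)/7 = -(25/2 - 7)/7 = -1/7*11/2 = -11/14 ≈ -0.78571)
v*w = 400*(-11/14) = -2200/7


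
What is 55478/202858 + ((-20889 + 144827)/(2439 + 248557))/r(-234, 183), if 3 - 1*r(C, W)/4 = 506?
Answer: 6997866858563/25611022923704 ≈ 0.27324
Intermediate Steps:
r(C, W) = -2012 (r(C, W) = 12 - 4*506 = 12 - 2024 = -2012)
55478/202858 + ((-20889 + 144827)/(2439 + 248557))/r(-234, 183) = 55478/202858 + ((-20889 + 144827)/(2439 + 248557))/(-2012) = 55478*(1/202858) + (123938/250996)*(-1/2012) = 27739/101429 + (123938*(1/250996))*(-1/2012) = 27739/101429 + (61969/125498)*(-1/2012) = 27739/101429 - 61969/252501976 = 6997866858563/25611022923704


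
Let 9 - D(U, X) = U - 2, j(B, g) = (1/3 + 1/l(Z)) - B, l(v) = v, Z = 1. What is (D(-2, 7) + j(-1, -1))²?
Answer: 2116/9 ≈ 235.11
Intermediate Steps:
j(B, g) = 4/3 - B (j(B, g) = (1/3 + 1/1) - B = (1*(⅓) + 1*1) - B = (⅓ + 1) - B = 4/3 - B)
D(U, X) = 11 - U (D(U, X) = 9 - (U - 2) = 9 - (-2 + U) = 9 + (2 - U) = 11 - U)
(D(-2, 7) + j(-1, -1))² = ((11 - 1*(-2)) + (4/3 - 1*(-1)))² = ((11 + 2) + (4/3 + 1))² = (13 + 7/3)² = (46/3)² = 2116/9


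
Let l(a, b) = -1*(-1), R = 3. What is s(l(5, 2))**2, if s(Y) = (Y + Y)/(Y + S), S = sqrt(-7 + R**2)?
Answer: 4/(1 + sqrt(2))**2 ≈ 0.68629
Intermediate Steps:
l(a, b) = 1
S = sqrt(2) (S = sqrt(-7 + 3**2) = sqrt(-7 + 9) = sqrt(2) ≈ 1.4142)
s(Y) = 2*Y/(Y + sqrt(2)) (s(Y) = (Y + Y)/(Y + sqrt(2)) = (2*Y)/(Y + sqrt(2)) = 2*Y/(Y + sqrt(2)))
s(l(5, 2))**2 = (2*1/(1 + sqrt(2)))**2 = (2/(1 + sqrt(2)))**2 = 4/(1 + sqrt(2))**2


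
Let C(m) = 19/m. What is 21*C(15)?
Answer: 133/5 ≈ 26.600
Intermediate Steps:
21*C(15) = 21*(19/15) = 133/5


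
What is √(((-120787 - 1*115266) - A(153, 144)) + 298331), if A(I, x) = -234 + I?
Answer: √62359 ≈ 249.72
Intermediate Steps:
√(((-120787 - 1*115266) - A(153, 144)) + 298331) = √(((-120787 - 1*115266) - (-234 + 153)) + 298331) = √(((-120787 - 115266) - 1*(-81)) + 298331) = √((-236053 + 81) + 298331) = √(-235972 + 298331) = √62359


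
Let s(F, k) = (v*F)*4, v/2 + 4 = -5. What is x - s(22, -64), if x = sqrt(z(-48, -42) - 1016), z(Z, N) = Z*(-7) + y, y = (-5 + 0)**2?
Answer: 1584 + I*sqrt(655) ≈ 1584.0 + 25.593*I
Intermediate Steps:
v = -18 (v = -8 + 2*(-5) = -8 - 10 = -18)
y = 25 (y = (-5)**2 = 25)
s(F, k) = -72*F (s(F, k) = -18*F*4 = -72*F)
z(Z, N) = 25 - 7*Z (z(Z, N) = Z*(-7) + 25 = -7*Z + 25 = 25 - 7*Z)
x = I*sqrt(655) (x = sqrt((25 - 7*(-48)) - 1016) = sqrt((25 + 336) - 1016) = sqrt(361 - 1016) = sqrt(-655) = I*sqrt(655) ≈ 25.593*I)
x - s(22, -64) = I*sqrt(655) - (-72)*22 = I*sqrt(655) - 1*(-1584) = I*sqrt(655) + 1584 = 1584 + I*sqrt(655)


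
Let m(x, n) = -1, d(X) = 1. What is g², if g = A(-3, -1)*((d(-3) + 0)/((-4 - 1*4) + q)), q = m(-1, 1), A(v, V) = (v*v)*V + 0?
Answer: 1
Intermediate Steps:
A(v, V) = V*v² (A(v, V) = v²*V + 0 = V*v² + 0 = V*v²)
q = -1
g = 1 (g = (-1*(-3)²)*((1 + 0)/((-4 - 1*4) - 1)) = (-1*9)*(1/((-4 - 4) - 1)) = -9/(-8 - 1) = -9/(-9) = -9*(-1)/9 = -9*(-⅑) = 1)
g² = 1² = 1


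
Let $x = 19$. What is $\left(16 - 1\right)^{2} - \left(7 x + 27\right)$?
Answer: $65$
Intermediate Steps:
$\left(16 - 1\right)^{2} - \left(7 x + 27\right) = \left(16 - 1\right)^{2} - \left(7 \cdot 19 + 27\right) = 15^{2} - \left(133 + 27\right) = 225 - 160 = 65$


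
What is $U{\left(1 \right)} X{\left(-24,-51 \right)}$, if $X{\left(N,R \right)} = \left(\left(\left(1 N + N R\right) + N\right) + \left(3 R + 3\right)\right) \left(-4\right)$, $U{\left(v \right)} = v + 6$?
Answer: $-28728$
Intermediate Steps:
$U{\left(v \right)} = 6 + v$
$X{\left(N,R \right)} = -12 - 12 R - 8 N - 4 N R$ ($X{\left(N,R \right)} = \left(\left(\left(N + N R\right) + N\right) + \left(3 + 3 R\right)\right) \left(-4\right) = \left(\left(2 N + N R\right) + \left(3 + 3 R\right)\right) \left(-4\right) = \left(3 + 2 N + 3 R + N R\right) \left(-4\right) = -12 - 12 R - 8 N - 4 N R$)
$U{\left(1 \right)} X{\left(-24,-51 \right)} = \left(6 + 1\right) \left(-12 - -612 - -192 - \left(-96\right) \left(-51\right)\right) = 7 \left(-12 + 612 + 192 - 4896\right) = 7 \left(-4104\right) = -28728$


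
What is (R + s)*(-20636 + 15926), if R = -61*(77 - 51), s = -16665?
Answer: 85962210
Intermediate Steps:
R = -1586 (R = -61*26 = -1586)
(R + s)*(-20636 + 15926) = (-1586 - 16665)*(-20636 + 15926) = -18251*(-4710) = 85962210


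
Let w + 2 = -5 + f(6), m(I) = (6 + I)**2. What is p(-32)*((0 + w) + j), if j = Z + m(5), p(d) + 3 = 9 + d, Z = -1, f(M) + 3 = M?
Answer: -3016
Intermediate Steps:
f(M) = -3 + M
p(d) = 6 + d (p(d) = -3 + (9 + d) = 6 + d)
w = -4 (w = -2 + (-5 + (-3 + 6)) = -2 + (-5 + 3) = -2 - 2 = -4)
j = 120 (j = -1 + (6 + 5)**2 = -1 + 11**2 = -1 + 121 = 120)
p(-32)*((0 + w) + j) = (6 - 32)*((0 - 4) + 120) = -26*(-4 + 120) = -26*116 = -3016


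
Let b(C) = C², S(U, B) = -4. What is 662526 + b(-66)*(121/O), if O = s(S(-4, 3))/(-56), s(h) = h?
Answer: 8041590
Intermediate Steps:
O = 1/14 (O = -4/(-56) = -4*(-1/56) = 1/14 ≈ 0.071429)
662526 + b(-66)*(121/O) = 662526 + (-66)²*(121/(1/14)) = 662526 + 4356*(121*14) = 662526 + 4356*1694 = 662526 + 7379064 = 8041590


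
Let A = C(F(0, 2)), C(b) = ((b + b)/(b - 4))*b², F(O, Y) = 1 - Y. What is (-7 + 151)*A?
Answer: 288/5 ≈ 57.600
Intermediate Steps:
C(b) = 2*b³/(-4 + b) (C(b) = ((2*b)/(-4 + b))*b² = (2*b/(-4 + b))*b² = 2*b³/(-4 + b))
A = ⅖ (A = 2*(1 - 1*2)³/(-4 + (1 - 1*2)) = 2*(1 - 2)³/(-4 + (1 - 2)) = 2*(-1)³/(-4 - 1) = 2*(-1)/(-5) = 2*(-1)*(-⅕) = ⅖ ≈ 0.40000)
(-7 + 151)*A = (-7 + 151)*(⅖) = 144*(⅖) = 288/5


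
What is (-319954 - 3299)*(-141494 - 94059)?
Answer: 76143213909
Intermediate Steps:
(-319954 - 3299)*(-141494 - 94059) = -323253*(-235553) = 76143213909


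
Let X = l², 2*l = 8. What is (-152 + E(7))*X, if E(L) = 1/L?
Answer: -17008/7 ≈ -2429.7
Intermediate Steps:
l = 4 (l = (½)*8 = 4)
X = 16 (X = 4² = 16)
(-152 + E(7))*X = (-152 + 1/7)*16 = (-152 + ⅐)*16 = -1063/7*16 = -17008/7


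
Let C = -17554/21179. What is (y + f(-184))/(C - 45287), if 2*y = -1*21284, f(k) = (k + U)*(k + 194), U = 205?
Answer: 220939328/959150927 ≈ 0.23035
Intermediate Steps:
C = -17554/21179 (C = -17554*1/21179 = -17554/21179 ≈ -0.82884)
f(k) = (194 + k)*(205 + k) (f(k) = (k + 205)*(k + 194) = (205 + k)*(194 + k) = (194 + k)*(205 + k))
y = -10642 (y = (-1*21284)/2 = (1/2)*(-21284) = -10642)
(y + f(-184))/(C - 45287) = (-10642 + (39770 + (-184)**2 + 399*(-184)))/(-17554/21179 - 45287) = (-10642 + (39770 + 33856 - 73416))/(-959150927/21179) = (-10642 + 210)*(-21179/959150927) = -10432*(-21179/959150927) = 220939328/959150927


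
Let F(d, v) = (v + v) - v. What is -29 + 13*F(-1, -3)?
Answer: -68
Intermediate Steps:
F(d, v) = v (F(d, v) = 2*v - v = v)
-29 + 13*F(-1, -3) = -29 + 13*(-3) = -29 - 39 = -68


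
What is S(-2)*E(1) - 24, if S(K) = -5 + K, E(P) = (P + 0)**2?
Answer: -31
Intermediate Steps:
E(P) = P**2
S(-2)*E(1) - 24 = (-5 - 2)*1**2 - 24 = -7*1 - 24 = -7 - 24 = -31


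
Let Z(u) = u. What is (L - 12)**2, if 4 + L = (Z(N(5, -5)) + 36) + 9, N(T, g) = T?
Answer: 1156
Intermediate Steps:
L = 46 (L = -4 + ((5 + 36) + 9) = -4 + (41 + 9) = -4 + 50 = 46)
(L - 12)**2 = (46 - 12)**2 = 34**2 = 1156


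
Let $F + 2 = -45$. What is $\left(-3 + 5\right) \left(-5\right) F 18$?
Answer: $8460$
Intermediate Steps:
$F = -47$ ($F = -2 - 45 = -47$)
$\left(-3 + 5\right) \left(-5\right) F 18 = \left(-3 + 5\right) \left(-5\right) \left(-47\right) 18 = 2 \left(-5\right) \left(-47\right) 18 = \left(-10\right) \left(-47\right) 18 = 470 \cdot 18 = 8460$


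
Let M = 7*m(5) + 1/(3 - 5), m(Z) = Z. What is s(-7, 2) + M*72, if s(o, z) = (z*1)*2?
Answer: 2488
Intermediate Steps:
s(o, z) = 2*z (s(o, z) = z*2 = 2*z)
M = 69/2 (M = 7*5 + 1/(3 - 5) = 35 + 1/(-2) = 35 - ½ = 69/2 ≈ 34.500)
s(-7, 2) + M*72 = 2*2 + (69/2)*72 = 4 + 2484 = 2488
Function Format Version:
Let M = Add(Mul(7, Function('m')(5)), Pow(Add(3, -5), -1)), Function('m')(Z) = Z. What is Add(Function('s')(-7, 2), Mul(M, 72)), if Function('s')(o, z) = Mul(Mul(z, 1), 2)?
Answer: 2488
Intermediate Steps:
Function('s')(o, z) = Mul(2, z) (Function('s')(o, z) = Mul(z, 2) = Mul(2, z))
M = Rational(69, 2) (M = Add(Mul(7, 5), Pow(Add(3, -5), -1)) = Add(35, Pow(-2, -1)) = Add(35, Rational(-1, 2)) = Rational(69, 2) ≈ 34.500)
Add(Function('s')(-7, 2), Mul(M, 72)) = Add(Mul(2, 2), Mul(Rational(69, 2), 72)) = Add(4, 2484) = 2488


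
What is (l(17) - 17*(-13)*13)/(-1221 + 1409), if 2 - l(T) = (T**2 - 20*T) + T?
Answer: 2909/188 ≈ 15.473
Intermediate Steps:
l(T) = 2 - T**2 + 19*T (l(T) = 2 - ((T**2 - 20*T) + T) = 2 - (T**2 - 19*T) = 2 + (-T**2 + 19*T) = 2 - T**2 + 19*T)
(l(17) - 17*(-13)*13)/(-1221 + 1409) = ((2 - 1*17**2 + 19*17) - 17*(-13)*13)/(-1221 + 1409) = ((2 - 1*289 + 323) + 221*13)/188 = ((2 - 289 + 323) + 2873)*(1/188) = (36 + 2873)*(1/188) = 2909*(1/188) = 2909/188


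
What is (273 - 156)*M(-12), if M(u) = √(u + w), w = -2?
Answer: 117*I*√14 ≈ 437.77*I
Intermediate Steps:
M(u) = √(-2 + u) (M(u) = √(u - 2) = √(-2 + u))
(273 - 156)*M(-12) = (273 - 156)*√(-2 - 12) = 117*√(-14) = 117*(I*√14) = 117*I*√14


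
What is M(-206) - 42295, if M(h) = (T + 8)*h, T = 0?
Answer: -43943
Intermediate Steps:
M(h) = 8*h (M(h) = (0 + 8)*h = 8*h)
M(-206) - 42295 = 8*(-206) - 42295 = -1648 - 42295 = -43943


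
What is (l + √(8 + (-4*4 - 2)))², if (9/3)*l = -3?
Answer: (1 - I*√10)² ≈ -9.0 - 6.3246*I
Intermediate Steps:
l = -1 (l = (⅓)*(-3) = -1)
(l + √(8 + (-4*4 - 2)))² = (-1 + √(8 + (-4*4 - 2)))² = (-1 + √(8 + (-16 - 2)))² = (-1 + √(8 - 18))² = (-1 + √(-10))² = (-1 + I*√10)²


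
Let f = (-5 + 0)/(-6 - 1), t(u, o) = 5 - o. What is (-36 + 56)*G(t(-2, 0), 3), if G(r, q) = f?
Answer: 100/7 ≈ 14.286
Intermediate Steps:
f = 5/7 (f = -5/(-7) = -5*(-⅐) = 5/7 ≈ 0.71429)
G(r, q) = 5/7
(-36 + 56)*G(t(-2, 0), 3) = (-36 + 56)*(5/7) = 20*(5/7) = 100/7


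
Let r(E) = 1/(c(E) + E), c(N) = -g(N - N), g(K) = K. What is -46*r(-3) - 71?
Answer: -167/3 ≈ -55.667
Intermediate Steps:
c(N) = 0 (c(N) = -(N - N) = -1*0 = 0)
r(E) = 1/E (r(E) = 1/(0 + E) = 1/E)
-46*r(-3) - 71 = -46/(-3) - 71 = -46*(-⅓) - 71 = 46/3 - 71 = -167/3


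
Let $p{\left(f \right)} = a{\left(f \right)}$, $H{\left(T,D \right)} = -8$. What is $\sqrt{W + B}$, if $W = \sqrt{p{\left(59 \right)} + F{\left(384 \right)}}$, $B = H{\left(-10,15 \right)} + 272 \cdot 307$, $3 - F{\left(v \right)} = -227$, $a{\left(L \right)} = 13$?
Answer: $\sqrt{83496 + 9 \sqrt{3}} \approx 288.98$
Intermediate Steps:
$F{\left(v \right)} = 230$ ($F{\left(v \right)} = 3 - -227 = 3 + 227 = 230$)
$p{\left(f \right)} = 13$
$B = 83496$ ($B = -8 + 272 \cdot 307 = -8 + 83504 = 83496$)
$W = 9 \sqrt{3}$ ($W = \sqrt{13 + 230} = \sqrt{243} = 9 \sqrt{3} \approx 15.588$)
$\sqrt{W + B} = \sqrt{9 \sqrt{3} + 83496} = \sqrt{83496 + 9 \sqrt{3}}$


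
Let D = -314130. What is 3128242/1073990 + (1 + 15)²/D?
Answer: 49119985901/16868623935 ≈ 2.9119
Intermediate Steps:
3128242/1073990 + (1 + 15)²/D = 3128242/1073990 + (1 + 15)²/(-314130) = 3128242*(1/1073990) + 16²*(-1/314130) = 1564121/536995 + 256*(-1/314130) = 1564121/536995 - 128/157065 = 49119985901/16868623935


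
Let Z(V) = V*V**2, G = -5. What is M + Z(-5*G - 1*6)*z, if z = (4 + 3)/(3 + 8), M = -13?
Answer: 47870/11 ≈ 4351.8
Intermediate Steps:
Z(V) = V**3
z = 7/11 ≈ 0.63636
M + Z(-5*G - 1*6)*z = -13 + (-5*(-5) - 1*6)**3*(7/11) = -13 + (25 - 6)**3*(7/11) = -13 + 19**3*(7/11) = -13 + 6859*(7/11) = -13 + 48013/11 = 47870/11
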